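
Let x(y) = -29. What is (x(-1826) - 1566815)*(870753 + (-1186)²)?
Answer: -3568250616556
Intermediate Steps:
(x(-1826) - 1566815)*(870753 + (-1186)²) = (-29 - 1566815)*(870753 + (-1186)²) = -1566844*(870753 + 1406596) = -1566844*2277349 = -3568250616556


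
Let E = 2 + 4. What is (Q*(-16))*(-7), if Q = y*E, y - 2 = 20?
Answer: 14784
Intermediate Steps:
y = 22 (y = 2 + 20 = 22)
E = 6
Q = 132 (Q = 22*6 = 132)
(Q*(-16))*(-7) = (132*(-16))*(-7) = -2112*(-7) = 14784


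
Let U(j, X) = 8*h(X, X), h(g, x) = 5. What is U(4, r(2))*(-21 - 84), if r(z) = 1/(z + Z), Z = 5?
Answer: -4200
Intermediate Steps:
r(z) = 1/(5 + z) (r(z) = 1/(z + 5) = 1/(5 + z))
U(j, X) = 40 (U(j, X) = 8*5 = 40)
U(4, r(2))*(-21 - 84) = 40*(-21 - 84) = 40*(-105) = -4200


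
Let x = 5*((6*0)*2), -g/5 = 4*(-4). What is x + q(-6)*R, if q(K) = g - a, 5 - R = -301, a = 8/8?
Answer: 24174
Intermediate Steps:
a = 1 (a = 8*(1/8) = 1)
g = 80 (g = -20*(-4) = -5*(-16) = 80)
R = 306 (R = 5 - 1*(-301) = 5 + 301 = 306)
x = 0 (x = 5*(0*2) = 5*0 = 0)
q(K) = 79 (q(K) = 80 - 1*1 = 80 - 1 = 79)
x + q(-6)*R = 0 + 79*306 = 0 + 24174 = 24174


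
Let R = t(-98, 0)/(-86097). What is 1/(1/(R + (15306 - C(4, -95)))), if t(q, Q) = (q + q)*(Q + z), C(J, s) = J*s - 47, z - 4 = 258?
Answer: 1354615453/86097 ≈ 15734.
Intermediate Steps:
z = 262 (z = 4 + 258 = 262)
C(J, s) = -47 + J*s
t(q, Q) = 2*q*(262 + Q) (t(q, Q) = (q + q)*(Q + 262) = (2*q)*(262 + Q) = 2*q*(262 + Q))
R = 51352/86097 (R = (2*(-98)*(262 + 0))/(-86097) = (2*(-98)*262)*(-1/86097) = -51352*(-1/86097) = 51352/86097 ≈ 0.59644)
1/(1/(R + (15306 - C(4, -95)))) = 1/(1/(51352/86097 + (15306 - (-47 + 4*(-95))))) = 1/(1/(51352/86097 + (15306 - (-47 - 380)))) = 1/(1/(51352/86097 + (15306 - 1*(-427)))) = 1/(1/(51352/86097 + (15306 + 427))) = 1/(1/(51352/86097 + 15733)) = 1/(1/(1354615453/86097)) = 1/(86097/1354615453) = 1354615453/86097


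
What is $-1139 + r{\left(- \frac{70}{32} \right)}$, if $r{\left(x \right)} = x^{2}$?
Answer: $- \frac{290359}{256} \approx -1134.2$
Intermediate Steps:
$-1139 + r{\left(- \frac{70}{32} \right)} = -1139 + \left(- \frac{70}{32}\right)^{2} = -1139 + \left(\left(-70\right) \frac{1}{32}\right)^{2} = -1139 + \left(- \frac{35}{16}\right)^{2} = -1139 + \frac{1225}{256} = - \frac{290359}{256}$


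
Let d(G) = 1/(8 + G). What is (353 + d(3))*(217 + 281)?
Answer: 1934232/11 ≈ 1.7584e+5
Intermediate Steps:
(353 + d(3))*(217 + 281) = (353 + 1/(8 + 3))*(217 + 281) = (353 + 1/11)*498 = (3884/11)*498 = 1934232/11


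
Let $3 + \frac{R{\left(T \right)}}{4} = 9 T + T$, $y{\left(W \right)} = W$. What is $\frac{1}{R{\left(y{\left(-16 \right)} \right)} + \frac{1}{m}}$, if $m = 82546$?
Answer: $- \frac{82546}{53819991} \approx -0.0015337$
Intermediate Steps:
$R{\left(T \right)} = -12 + 40 T$ ($R{\left(T \right)} = -12 + 4 \left(9 T + T\right) = -12 + 4 \cdot 10 T = -12 + 40 T$)
$\frac{1}{R{\left(y{\left(-16 \right)} \right)} + \frac{1}{m}} = \frac{1}{\left(-12 + 40 \left(-16\right)\right) + \frac{1}{82546}} = \frac{1}{\left(-12 - 640\right) + \frac{1}{82546}} = \frac{1}{-652 + \frac{1}{82546}} = \frac{1}{- \frac{53819991}{82546}} = - \frac{82546}{53819991}$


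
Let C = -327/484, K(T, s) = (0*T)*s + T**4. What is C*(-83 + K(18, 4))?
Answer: -34300011/484 ≈ -70868.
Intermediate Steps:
K(T, s) = T**4 (K(T, s) = 0*s + T**4 = 0 + T**4 = T**4)
C = -327/484 (C = -327*1/484 = -327/484 ≈ -0.67562)
C*(-83 + K(18, 4)) = -327*(-83 + 18**4)/484 = -327*(-83 + 104976)/484 = -327/484*104893 = -34300011/484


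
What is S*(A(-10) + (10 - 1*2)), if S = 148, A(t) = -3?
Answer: 740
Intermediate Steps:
S*(A(-10) + (10 - 1*2)) = 148*(-3 + (10 - 1*2)) = 148*(-3 + (10 - 2)) = 148*(-3 + 8) = 148*5 = 740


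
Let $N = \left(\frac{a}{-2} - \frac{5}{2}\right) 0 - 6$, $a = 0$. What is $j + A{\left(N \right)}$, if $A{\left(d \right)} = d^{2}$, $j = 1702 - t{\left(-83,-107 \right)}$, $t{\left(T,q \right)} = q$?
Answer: $1845$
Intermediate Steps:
$N = -6$ ($N = \left(\frac{0}{-2} - \frac{5}{2}\right) 0 - 6 = \left(0 \left(- \frac{1}{2}\right) - \frac{5}{2}\right) 0 - 6 = \left(0 - \frac{5}{2}\right) 0 - 6 = \left(- \frac{5}{2}\right) 0 - 6 = 0 - 6 = -6$)
$j = 1809$ ($j = 1702 - -107 = 1702 + 107 = 1809$)
$j + A{\left(N \right)} = 1809 + \left(-6\right)^{2} = 1809 + 36 = 1845$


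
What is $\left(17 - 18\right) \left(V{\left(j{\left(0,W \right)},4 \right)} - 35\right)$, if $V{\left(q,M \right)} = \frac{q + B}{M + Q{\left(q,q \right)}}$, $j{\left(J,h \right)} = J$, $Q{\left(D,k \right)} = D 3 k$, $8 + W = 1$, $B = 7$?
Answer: $\frac{133}{4} \approx 33.25$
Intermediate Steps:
$W = -7$ ($W = -8 + 1 = -7$)
$Q{\left(D,k \right)} = 3 D k$
$V{\left(q,M \right)} = \frac{7 + q}{M + 3 q^{2}}$ ($V{\left(q,M \right)} = \frac{q + 7}{M + 3 q q} = \frac{7 + q}{M + 3 q^{2}}$)
$\left(17 - 18\right) \left(V{\left(j{\left(0,W \right)},4 \right)} - 35\right) = \left(17 - 18\right) \left(\frac{7 + 0}{4 + 3 \cdot 0^{2}} - 35\right) = \left(17 - 18\right) \left(\frac{1}{4 + 3 \cdot 0} \cdot 7 - 35\right) = - (\frac{1}{4 + 0} \cdot 7 - 35) = - (\frac{1}{4} \cdot 7 - 35) = - (\frac{7}{4} - 35) = \left(-1\right) \left(- \frac{133}{4}\right) = \frac{133}{4}$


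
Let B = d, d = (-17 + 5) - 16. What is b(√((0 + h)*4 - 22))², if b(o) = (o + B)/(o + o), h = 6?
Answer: (28 - √2)²/8 ≈ 88.350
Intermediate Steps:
d = -28 (d = -12 - 16 = -28)
B = -28
b(o) = (-28 + o)/(2*o) (b(o) = (o - 28)/(o + o) = (-28 + o)/((2*o)) = (-28 + o)*(1/(2*o)) = (-28 + o)/(2*o))
b(√((0 + h)*4 - 22))² = ((-28 + √((0 + 6)*4 - 22))/(2*(√((0 + 6)*4 - 22))))² = ((-28 + √(6*4 - 22))/(2*(√(6*4 - 22))))² = ((-28 + √(24 - 22))/(2*(√(24 - 22))))² = ((-28 + √2)/(2*(√2)))² = ((√2/2)*(-28 + √2)/2)² = (√2*(-28 + √2)/4)² = (-28 + √2)²/8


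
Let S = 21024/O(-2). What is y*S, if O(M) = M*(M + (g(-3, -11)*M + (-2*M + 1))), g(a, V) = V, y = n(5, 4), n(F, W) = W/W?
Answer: -10512/25 ≈ -420.48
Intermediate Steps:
n(F, W) = 1
y = 1
O(M) = M*(1 - 12*M) (O(M) = M*(M + (-11*M + (-2*M + 1))) = M*(M + (-11*M + (1 - 2*M))) = M*(M + (1 - 13*M)) = M*(1 - 12*M))
S = -10512/25 (S = 21024/((-2*(1 - 12*(-2)))) = 21024/((-2*(1 + 24))) = 21024/((-2*25)) = 21024/(-50) = 21024*(-1/50) = -10512/25 ≈ -420.48)
y*S = 1*(-10512/25) = -10512/25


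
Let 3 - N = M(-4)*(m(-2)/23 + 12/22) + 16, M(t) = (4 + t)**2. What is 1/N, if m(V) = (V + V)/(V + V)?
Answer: -1/13 ≈ -0.076923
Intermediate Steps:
m(V) = 1 (m(V) = (2*V)/((2*V)) = (2*V)*(1/(2*V)) = 1)
N = -13 (N = 3 - ((4 - 4)**2*(1/23 + 12/22) + 16) = 3 - (0**2*(1*(1/23) + 12*(1/22)) + 16) = 3 - (0*(1/23 + 6/11) + 16) = 3 - (0*(149/253) + 16) = 3 - (0 + 16) = 3 - 1*16 = 3 - 16 = -13)
1/N = 1/(-13) = -1/13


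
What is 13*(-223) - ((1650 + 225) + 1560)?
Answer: -6334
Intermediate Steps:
13*(-223) - ((1650 + 225) + 1560) = -2899 - (1875 + 1560) = -2899 - 1*3435 = -2899 - 3435 = -6334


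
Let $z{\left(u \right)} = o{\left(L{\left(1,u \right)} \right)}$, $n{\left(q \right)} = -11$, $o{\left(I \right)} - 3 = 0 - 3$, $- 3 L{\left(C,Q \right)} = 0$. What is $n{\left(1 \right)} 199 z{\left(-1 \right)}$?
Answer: $0$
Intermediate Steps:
$L{\left(C,Q \right)} = 0$ ($L{\left(C,Q \right)} = \left(- \frac{1}{3}\right) 0 = 0$)
$o{\left(I \right)} = 0$ ($o{\left(I \right)} = 3 + \left(0 - 3\right) = 3 - 3 = 0$)
$z{\left(u \right)} = 0$
$n{\left(1 \right)} 199 z{\left(-1 \right)} = \left(-11\right) 199 \cdot 0 = \left(-2189\right) 0 = 0$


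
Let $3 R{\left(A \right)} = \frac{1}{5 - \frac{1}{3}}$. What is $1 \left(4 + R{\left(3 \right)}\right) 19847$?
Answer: $\frac{1131279}{14} \approx 80806.0$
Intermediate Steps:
$R{\left(A \right)} = \frac{1}{14}$ ($R{\left(A \right)} = \frac{1}{3 \left(5 - \frac{1}{3}\right)} = \frac{1}{3 \cdot \frac{14}{3}} = \frac{1}{3} \cdot \frac{3}{14} = \frac{1}{14}$)
$1 \left(4 + R{\left(3 \right)}\right) 19847 = 1 \left(4 + \frac{1}{14}\right) 19847 = 1 \cdot \frac{57}{14} \cdot 19847 = \frac{57}{14} \cdot 19847 = \frac{1131279}{14}$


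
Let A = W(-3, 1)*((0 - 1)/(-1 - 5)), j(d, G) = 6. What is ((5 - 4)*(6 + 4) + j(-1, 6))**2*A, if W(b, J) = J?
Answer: 128/3 ≈ 42.667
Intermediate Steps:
A = 1/6 (A = 1*((0 - 1)/(-1 - 5)) = 1*(-1/(-6)) = 1*(-1*(-1/6)) = 1*(1/6) = 1/6 ≈ 0.16667)
((5 - 4)*(6 + 4) + j(-1, 6))**2*A = ((5 - 4)*(6 + 4) + 6)**2*(1/6) = (1*10 + 6)**2*(1/6) = (10 + 6)**2*(1/6) = 16**2*(1/6) = 256*(1/6) = 128/3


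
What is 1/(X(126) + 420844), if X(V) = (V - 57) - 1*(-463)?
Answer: 1/421376 ≈ 2.3732e-6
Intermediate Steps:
X(V) = 406 + V (X(V) = (-57 + V) + 463 = 406 + V)
1/(X(126) + 420844) = 1/((406 + 126) + 420844) = 1/(532 + 420844) = 1/421376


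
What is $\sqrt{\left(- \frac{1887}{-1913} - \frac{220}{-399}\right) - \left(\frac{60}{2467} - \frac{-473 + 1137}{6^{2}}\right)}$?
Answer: $\frac{\sqrt{70766726080830187093}}{1883029029} \approx 4.4674$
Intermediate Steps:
$\sqrt{\left(- \frac{1887}{-1913} - \frac{220}{-399}\right) - \left(\frac{60}{2467} - \frac{-473 + 1137}{6^{2}}\right)} = \sqrt{\left(\left(-1887\right) \left(- \frac{1}{1913}\right) - - \frac{220}{399}\right) + \left(\left(-60\right) \frac{1}{2467} + \frac{664}{36}\right)} = \sqrt{\left(\frac{1887}{1913} + \frac{220}{399}\right) + \left(- \frac{60}{2467} + 664 \cdot \frac{1}{36}\right)} = \sqrt{\frac{1173773}{763287} + \left(- \frac{60}{2467} + \frac{166}{9}\right)} = \sqrt{\frac{1173773}{763287} + \frac{408982}{22203}} = \sqrt{\frac{112743975251}{5649087087}} = \frac{\sqrt{70766726080830187093}}{1883029029}$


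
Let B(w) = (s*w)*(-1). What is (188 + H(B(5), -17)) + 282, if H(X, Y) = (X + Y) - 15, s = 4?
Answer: 418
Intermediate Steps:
B(w) = -4*w (B(w) = (4*w)*(-1) = -4*w)
H(X, Y) = -15 + X + Y
(188 + H(B(5), -17)) + 282 = (188 + (-15 - 4*5 - 17)) + 282 = (188 + (-15 - 20 - 17)) + 282 = (188 - 52) + 282 = 136 + 282 = 418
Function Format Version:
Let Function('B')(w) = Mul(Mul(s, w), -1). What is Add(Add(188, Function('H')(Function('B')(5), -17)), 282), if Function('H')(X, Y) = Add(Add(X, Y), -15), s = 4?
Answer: 418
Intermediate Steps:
Function('B')(w) = Mul(-4, w) (Function('B')(w) = Mul(Mul(4, w), -1) = Mul(-4, w))
Function('H')(X, Y) = Add(-15, X, Y)
Add(Add(188, Function('H')(Function('B')(5), -17)), 282) = Add(Add(188, Add(-15, Mul(-4, 5), -17)), 282) = Add(Add(188, Add(-15, -20, -17)), 282) = Add(Add(188, -52), 282) = Add(136, 282) = 418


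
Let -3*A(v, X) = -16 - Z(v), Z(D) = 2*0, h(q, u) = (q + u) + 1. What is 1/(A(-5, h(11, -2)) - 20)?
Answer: -3/44 ≈ -0.068182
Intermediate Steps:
h(q, u) = 1 + q + u
Z(D) = 0
A(v, X) = 16/3 (A(v, X) = -(-16 - 1*0)/3 = -(-16 + 0)/3 = -⅓*(-16) = 16/3)
1/(A(-5, h(11, -2)) - 20) = 1/(16/3 - 20) = 1/(-44/3) = -3/44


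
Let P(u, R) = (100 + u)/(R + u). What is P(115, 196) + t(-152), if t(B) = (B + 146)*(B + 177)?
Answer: -46435/311 ≈ -149.31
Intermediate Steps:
P(u, R) = (100 + u)/(R + u)
t(B) = (146 + B)*(177 + B)
P(115, 196) + t(-152) = (100 + 115)/(196 + 115) + (25842 + (-152)² + 323*(-152)) = 215/311 + (25842 + 23104 - 49096) = (1/311)*215 - 150 = 215/311 - 150 = -46435/311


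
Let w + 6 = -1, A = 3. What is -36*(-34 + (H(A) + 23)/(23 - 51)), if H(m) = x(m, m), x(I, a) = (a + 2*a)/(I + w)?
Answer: 35019/28 ≈ 1250.7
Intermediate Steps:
w = -7 (w = -6 - 1 = -7)
x(I, a) = 3*a/(-7 + I) (x(I, a) = (a + 2*a)/(I - 7) = (3*a)/(-7 + I) = 3*a/(-7 + I))
H(m) = 3*m/(-7 + m)
-36*(-34 + (H(A) + 23)/(23 - 51)) = -36*(-34 + (3*3/(-7 + 3) + 23)/(23 - 51)) = -36*(-34 + (3*3/(-4) + 23)/(-28)) = -36*(-34 + (3*3*(-¼) + 23)*(-1/28)) = -36*(-34 + (-9/4 + 23)*(-1/28)) = -36*(-34 + (83/4)*(-1/28)) = -36*(-34 - 83/112) = -36*(-3891/112) = 35019/28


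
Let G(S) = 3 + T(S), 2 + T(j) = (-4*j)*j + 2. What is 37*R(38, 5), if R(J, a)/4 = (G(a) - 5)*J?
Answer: -573648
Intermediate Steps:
T(j) = -4*j**2 (T(j) = -2 + ((-4*j)*j + 2) = -2 + (-4*j**2 + 2) = -2 + (2 - 4*j**2) = -4*j**2)
G(S) = 3 - 4*S**2
R(J, a) = 4*J*(-2 - 4*a**2) (R(J, a) = 4*(((3 - 4*a**2) - 5)*J) = 4*((-2 - 4*a**2)*J) = 4*(J*(-2 - 4*a**2)) = 4*J*(-2 - 4*a**2))
37*R(38, 5) = 37*(-8*38*(1 + 2*5**2)) = 37*(-8*38*(1 + 2*25)) = 37*(-8*38*(1 + 50)) = 37*(-8*38*51) = 37*(-15504) = -573648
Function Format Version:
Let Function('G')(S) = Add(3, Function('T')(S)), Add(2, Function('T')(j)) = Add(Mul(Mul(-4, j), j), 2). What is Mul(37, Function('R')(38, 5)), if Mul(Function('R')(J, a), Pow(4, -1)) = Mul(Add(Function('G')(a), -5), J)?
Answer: -573648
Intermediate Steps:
Function('T')(j) = Mul(-4, Pow(j, 2)) (Function('T')(j) = Add(-2, Add(Mul(Mul(-4, j), j), 2)) = Add(-2, Add(Mul(-4, Pow(j, 2)), 2)) = Add(-2, Add(2, Mul(-4, Pow(j, 2)))) = Mul(-4, Pow(j, 2)))
Function('G')(S) = Add(3, Mul(-4, Pow(S, 2)))
Function('R')(J, a) = Mul(4, J, Add(-2, Mul(-4, Pow(a, 2)))) (Function('R')(J, a) = Mul(4, Mul(Add(Add(3, Mul(-4, Pow(a, 2))), -5), J)) = Mul(4, Mul(Add(-2, Mul(-4, Pow(a, 2))), J)) = Mul(4, Mul(J, Add(-2, Mul(-4, Pow(a, 2))))) = Mul(4, J, Add(-2, Mul(-4, Pow(a, 2)))))
Mul(37, Function('R')(38, 5)) = Mul(37, Mul(-8, 38, Add(1, Mul(2, Pow(5, 2))))) = Mul(37, Mul(-8, 38, Add(1, Mul(2, 25)))) = Mul(37, Mul(-8, 38, Add(1, 50))) = Mul(37, Mul(-8, 38, 51)) = Mul(37, -15504) = -573648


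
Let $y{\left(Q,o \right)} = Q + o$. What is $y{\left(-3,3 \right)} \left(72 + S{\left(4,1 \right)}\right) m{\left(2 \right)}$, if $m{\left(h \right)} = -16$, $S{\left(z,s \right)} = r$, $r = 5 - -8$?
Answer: $0$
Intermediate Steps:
$r = 13$ ($r = 5 + 8 = 13$)
$S{\left(z,s \right)} = 13$
$y{\left(-3,3 \right)} \left(72 + S{\left(4,1 \right)}\right) m{\left(2 \right)} = \left(-3 + 3\right) \left(72 + 13\right) \left(-16\right) = 0 \cdot 85 \left(-16\right) = 0 \left(-16\right) = 0$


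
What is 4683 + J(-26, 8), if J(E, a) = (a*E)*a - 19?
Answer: 3000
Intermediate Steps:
J(E, a) = -19 + E*a**2 (J(E, a) = (E*a)*a - 19 = E*a**2 - 19 = -19 + E*a**2)
4683 + J(-26, 8) = 4683 + (-19 - 26*8**2) = 4683 + (-19 - 26*64) = 4683 + (-19 - 1664) = 4683 - 1683 = 3000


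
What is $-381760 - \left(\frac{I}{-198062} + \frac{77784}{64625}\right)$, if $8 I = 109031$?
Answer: $- \frac{39091597297348489}{102398054000} \approx -3.8176 \cdot 10^{5}$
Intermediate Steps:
$I = \frac{109031}{8}$ ($I = \frac{1}{8} \cdot 109031 = \frac{109031}{8} \approx 13629.0$)
$-381760 - \left(\frac{I}{-198062} + \frac{77784}{64625}\right) = -381760 - \left(\frac{109031}{8 \left(-198062\right)} + \frac{77784}{64625}\right) = -381760 - \left(\frac{109031}{8} \left(- \frac{1}{198062}\right) + 77784 \cdot \frac{1}{64625}\right) = -381760 - \left(- \frac{109031}{1584496} + \frac{77784}{64625}\right) = -381760 - \frac{116202308489}{102398054000} = - \frac{39091597297348489}{102398054000}$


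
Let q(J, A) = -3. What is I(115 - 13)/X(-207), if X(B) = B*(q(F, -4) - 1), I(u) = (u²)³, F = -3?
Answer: 31282289424/23 ≈ 1.3601e+9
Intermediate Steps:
I(u) = u⁶
X(B) = -4*B (X(B) = B*(-3 - 1) = B*(-4) = -4*B)
I(115 - 13)/X(-207) = (115 - 13)⁶/((-4*(-207))) = 102⁶/828 = 1126162419264*(1/828) = 31282289424/23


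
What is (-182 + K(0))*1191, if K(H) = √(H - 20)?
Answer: -216762 + 2382*I*√5 ≈ -2.1676e+5 + 5326.3*I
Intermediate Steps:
K(H) = √(-20 + H)
(-182 + K(0))*1191 = (-182 + √(-20 + 0))*1191 = (-182 + √(-20))*1191 = (-182 + 2*I*√5)*1191 = -216762 + 2382*I*√5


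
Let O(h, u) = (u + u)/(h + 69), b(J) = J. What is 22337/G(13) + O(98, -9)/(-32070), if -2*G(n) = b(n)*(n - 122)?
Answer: 39876686761/1264835455 ≈ 31.527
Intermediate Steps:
G(n) = -n*(-122 + n)/2 (G(n) = -n*(n - 122)/2 = -n*(-122 + n)/2)
O(h, u) = 2*u/(69 + h) (O(h, u) = (2*u)/(69 + h) = 2*u/(69 + h))
22337/G(13) + O(98, -9)/(-32070) = 22337/(((½)*13*(122 - 1*13))) + (2*(-9)/(69 + 98))/(-32070) = 22337/(((½)*13*(122 - 13))) + (2*(-9)/167)*(-1/32070) = 22337/(((½)*13*109)) + (2*(-9)*(1/167))*(-1/32070) = 22337/(1417/2) - 18/167*(-1/32070) = 22337*(2/1417) + 3/892615 = 44674/1417 + 3/892615 = 39876686761/1264835455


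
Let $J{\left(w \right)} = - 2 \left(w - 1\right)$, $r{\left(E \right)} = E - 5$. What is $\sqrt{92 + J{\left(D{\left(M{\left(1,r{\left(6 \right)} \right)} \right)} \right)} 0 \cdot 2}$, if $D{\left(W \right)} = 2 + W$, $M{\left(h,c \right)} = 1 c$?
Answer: $2 \sqrt{23} \approx 9.5917$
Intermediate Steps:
$r{\left(E \right)} = -5 + E$
$M{\left(h,c \right)} = c$
$J{\left(w \right)} = 2 - 2 w$ ($J{\left(w \right)} = - 2 \left(-1 + w\right) = 2 - 2 w$)
$\sqrt{92 + J{\left(D{\left(M{\left(1,r{\left(6 \right)} \right)} \right)} \right)} 0 \cdot 2} = \sqrt{92 + \left(2 - 2 \left(2 + \left(-5 + 6\right)\right)\right) 0 \cdot 2} = \sqrt{92 + \left(2 - 2 \left(2 + 1\right)\right) 0 \cdot 2} = \sqrt{92 + \left(2 - 6\right) 0 \cdot 2} = \sqrt{92 + \left(-4\right) 0 \cdot 2} = \sqrt{92 + 0 \cdot 2} = \sqrt{92 + 0} = \sqrt{92} = 2 \sqrt{23}$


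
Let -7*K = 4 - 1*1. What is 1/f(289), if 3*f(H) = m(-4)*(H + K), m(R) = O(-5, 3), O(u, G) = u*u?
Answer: 21/50500 ≈ 0.00041584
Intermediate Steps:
O(u, G) = u²
m(R) = 25 (m(R) = (-5)² = 25)
K = -3/7 (K = -(4 - 1*1)/7 = -(4 - 1)/7 = -⅐*3 = -3/7 ≈ -0.42857)
f(H) = -25/7 + 25*H/3 (f(H) = (25*(H - 3/7))/3 = (25*(-3/7 + H))/3 = (-75/7 + 25*H)/3 = -25/7 + 25*H/3)
1/f(289) = 1/(-25/7 + (25/3)*289) = 1/(-25/7 + 7225/3) = 1/(50500/21) = 21/50500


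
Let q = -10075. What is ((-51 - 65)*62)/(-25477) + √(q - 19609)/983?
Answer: 7192/25477 + 2*I*√7421/983 ≈ 0.28229 + 0.17527*I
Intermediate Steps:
((-51 - 65)*62)/(-25477) + √(q - 19609)/983 = ((-51 - 65)*62)/(-25477) + √(-10075 - 19609)/983 = -116*62*(-1/25477) + √(-29684)*(1/983) = -7192*(-1/25477) + (2*I*√7421)*(1/983) = 7192/25477 + 2*I*√7421/983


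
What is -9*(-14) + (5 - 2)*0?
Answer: 126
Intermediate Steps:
-9*(-14) + (5 - 2)*0 = 126 + 3*0 = 126 + 0 = 126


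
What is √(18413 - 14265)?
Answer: 2*√1037 ≈ 64.405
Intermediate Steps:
√(18413 - 14265) = √4148 = 2*√1037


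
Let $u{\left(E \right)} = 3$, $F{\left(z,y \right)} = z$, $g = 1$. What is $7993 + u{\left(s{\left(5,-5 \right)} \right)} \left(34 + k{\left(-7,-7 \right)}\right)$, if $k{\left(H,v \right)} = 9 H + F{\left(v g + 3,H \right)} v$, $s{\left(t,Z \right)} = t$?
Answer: $7990$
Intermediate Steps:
$k{\left(H,v \right)} = 9 H + v \left(3 + v\right)$ ($k{\left(H,v \right)} = 9 H + \left(v 1 + 3\right) v = 9 H + \left(v + 3\right) v = 9 H + \left(3 + v\right) v = 9 H + v \left(3 + v\right)$)
$7993 + u{\left(s{\left(5,-5 \right)} \right)} \left(34 + k{\left(-7,-7 \right)}\right) = 7993 + 3 \left(34 - \left(63 + 7 \left(3 - 7\right)\right)\right) = 7993 + 3 \left(34 - 35\right) = 7993 + 3 \left(-1\right) = 7993 - 3 = 7990$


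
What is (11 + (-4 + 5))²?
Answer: 144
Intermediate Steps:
(11 + (-4 + 5))² = (11 + 1)² = 12² = 144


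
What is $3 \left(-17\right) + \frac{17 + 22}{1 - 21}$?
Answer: $- \frac{1059}{20} \approx -52.95$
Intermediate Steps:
$3 \left(-17\right) + \frac{17 + 22}{1 - 21} = -51 + \frac{39}{-20} = -51 + 39 \left(- \frac{1}{20}\right) = -51 - \frac{39}{20} = - \frac{1059}{20}$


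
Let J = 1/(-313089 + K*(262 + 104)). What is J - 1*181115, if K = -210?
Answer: -70625613136/389949 ≈ -1.8112e+5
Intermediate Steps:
J = -1/389949 (J = 1/(-313089 - 210*(262 + 104)) = 1/(-313089 - 210*366) = 1/(-313089 - 76860) = 1/(-389949) = -1/389949 ≈ -2.5644e-6)
J - 1*181115 = -1/389949 - 1*181115 = -1/389949 - 181115 = -70625613136/389949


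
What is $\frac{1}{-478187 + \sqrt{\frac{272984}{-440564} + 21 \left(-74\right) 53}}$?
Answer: $- \frac{52667994367}{25185159293873917} - \frac{2 i \sqrt{249786055840402}}{25185159293873917} \approx -2.0912 \cdot 10^{-6} - 1.2551 \cdot 10^{-9} i$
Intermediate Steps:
$\frac{1}{-478187 + \sqrt{\frac{272984}{-440564} + 21 \left(-74\right) 53}} = \frac{1}{-478187 + \sqrt{272984 \left(- \frac{1}{440564}\right) - 82362}} = \frac{1}{-478187 + \sqrt{- \frac{68246}{110141} - 82362}} = \frac{1}{-478187 + \sqrt{- \frac{9071501288}{110141}}} = \frac{1}{-478187 + \frac{2 i \sqrt{249786055840402}}{110141}}$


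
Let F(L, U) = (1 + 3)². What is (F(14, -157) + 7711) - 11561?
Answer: -3834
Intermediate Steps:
F(L, U) = 16 (F(L, U) = 4² = 16)
(F(14, -157) + 7711) - 11561 = (16 + 7711) - 11561 = 7727 - 11561 = -3834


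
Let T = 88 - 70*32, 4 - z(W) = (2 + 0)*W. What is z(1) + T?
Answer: -2150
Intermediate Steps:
z(W) = 4 - 2*W (z(W) = 4 - (2 + 0)*W = 4 - 2*W)
T = -2152 (T = 88 - 2240 = -2152)
z(1) + T = (4 - 2*1) - 2152 = (4 - 2) - 2152 = 2 - 2152 = -2150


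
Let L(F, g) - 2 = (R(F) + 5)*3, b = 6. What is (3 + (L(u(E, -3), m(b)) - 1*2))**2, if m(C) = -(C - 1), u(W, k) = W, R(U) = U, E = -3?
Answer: 81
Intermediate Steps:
m(C) = 1 - C (m(C) = -(-1 + C) = 1 - C)
L(F, g) = 17 + 3*F (L(F, g) = 2 + (F + 5)*3 = 2 + (5 + F)*3 = 2 + (15 + 3*F) = 17 + 3*F)
(3 + (L(u(E, -3), m(b)) - 1*2))**2 = (3 + ((17 + 3*(-3)) - 1*2))**2 = (3 + ((17 - 9) - 2))**2 = (3 + (8 - 2))**2 = (3 + 6)**2 = 9**2 = 81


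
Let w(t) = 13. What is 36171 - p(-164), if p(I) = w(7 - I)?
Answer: 36158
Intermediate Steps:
p(I) = 13
36171 - p(-164) = 36171 - 1*13 = 36171 - 13 = 36158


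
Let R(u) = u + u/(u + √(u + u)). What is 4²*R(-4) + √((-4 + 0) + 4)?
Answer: -160/3 + 16*I*√2/3 ≈ -53.333 + 7.5425*I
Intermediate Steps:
R(u) = u + u/(u + √2*√u) (R(u) = u + u/(u + √(2*u)) = u + u/(u + √2*√u))
4²*R(-4) + √((-4 + 0) + 4) = 4²*((-4 + (-4)² + √2*(-4)^(3/2))/(-4 + √2*√(-4))) + √((-4 + 0) + 4) = 16*((-4 + 16 + √2*(-8*I))/(-4 + √2*(2*I))) + √(-4 + 4) = 16*((-4 + 16 - 8*I*√2)/(-4 + 2*I*√2)) + √0 = 16*((12 - 8*I*√2)/(-4 + 2*I*√2)) + 0 = 16*(12 - 8*I*√2)/(-4 + 2*I*√2) + 0 = 16*(12 - 8*I*√2)/(-4 + 2*I*√2)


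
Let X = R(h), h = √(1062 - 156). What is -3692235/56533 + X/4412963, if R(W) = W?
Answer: -3692235/56533 + √906/4412963 ≈ -65.311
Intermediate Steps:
h = √906 ≈ 30.100
X = √906 ≈ 30.100
-3692235/56533 + X/4412963 = -3692235/56533 + √906/4412963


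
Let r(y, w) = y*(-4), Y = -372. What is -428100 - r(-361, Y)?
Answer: -429544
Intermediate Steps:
r(y, w) = -4*y
-428100 - r(-361, Y) = -428100 - (-4)*(-361) = -428100 - 1*1444 = -428100 - 1444 = -429544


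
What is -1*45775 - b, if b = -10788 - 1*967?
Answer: -34020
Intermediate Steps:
b = -11755 (b = -10788 - 967 = -11755)
-1*45775 - b = -1*45775 - 1*(-11755) = -45775 + 11755 = -34020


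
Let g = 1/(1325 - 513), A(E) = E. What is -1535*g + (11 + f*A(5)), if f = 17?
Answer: 76417/812 ≈ 94.110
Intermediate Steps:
g = 1/812 ≈ 0.0012315
-1535*g + (11 + f*A(5)) = -1535*1/812 + (11 + 17*5) = -1535/812 + (11 + 85) = -1535/812 + 96 = 76417/812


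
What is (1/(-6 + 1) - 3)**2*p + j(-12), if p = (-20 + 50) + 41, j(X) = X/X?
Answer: 18201/25 ≈ 728.04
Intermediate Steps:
j(X) = 1
p = 71 (p = 30 + 41 = 71)
(1/(-6 + 1) - 3)**2*p + j(-12) = (1/(-6 + 1) - 3)**2*71 + 1 = (1/(-5) - 3)**2*71 + 1 = (-1/5 - 3)**2*71 + 1 = (-16/5)**2*71 + 1 = (256/25)*71 + 1 = 18176/25 + 1 = 18201/25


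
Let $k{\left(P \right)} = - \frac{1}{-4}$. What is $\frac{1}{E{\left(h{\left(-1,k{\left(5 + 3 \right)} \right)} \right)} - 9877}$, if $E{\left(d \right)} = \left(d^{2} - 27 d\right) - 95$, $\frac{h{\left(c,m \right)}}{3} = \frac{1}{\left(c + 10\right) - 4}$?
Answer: $- \frac{25}{249696} \approx -0.00010012$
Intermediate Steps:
$k{\left(P \right)} = \frac{1}{4}$ ($k{\left(P \right)} = \left(-1\right) \left(- \frac{1}{4}\right) = \frac{1}{4}$)
$h{\left(c,m \right)} = \frac{3}{6 + c}$ ($h{\left(c,m \right)} = \frac{3}{\left(c + 10\right) - 4} = \frac{3}{\left(10 + c\right) - 4} = \frac{3}{6 + c}$)
$E{\left(d \right)} = -95 + d^{2} - 27 d$
$\frac{1}{E{\left(h{\left(-1,k{\left(5 + 3 \right)} \right)} \right)} - 9877} = \frac{1}{\left(-95 + \left(\frac{3}{6 - 1}\right)^{2} - 27 \frac{3}{6 - 1}\right) - 9877} = \frac{1}{\left(-95 + \left(\frac{3}{5}\right)^{2} - 27 \cdot \frac{3}{5}\right) - 9877} = \frac{1}{\left(-95 + \left(3 \cdot \frac{1}{5}\right)^{2} - 27 \cdot 3 \cdot \frac{1}{5}\right) - 9877} = \frac{1}{\left(-95 + \left(\frac{3}{5}\right)^{2} - \frac{81}{5}\right) - 9877} = \frac{1}{\left(-95 + \frac{9}{25} - \frac{81}{5}\right) - 9877} = \frac{1}{- \frac{2771}{25} - 9877} = \frac{1}{- \frac{249696}{25}} = - \frac{25}{249696}$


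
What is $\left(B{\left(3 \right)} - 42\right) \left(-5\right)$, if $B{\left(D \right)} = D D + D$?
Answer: $150$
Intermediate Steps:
$B{\left(D \right)} = D + D^{2}$ ($B{\left(D \right)} = D^{2} + D = D + D^{2}$)
$\left(B{\left(3 \right)} - 42\right) \left(-5\right) = \left(3 \left(1 + 3\right) - 42\right) \left(-5\right) = \left(3 \cdot 4 - 42\right) \left(-5\right) = \left(12 - 42\right) \left(-5\right) = \left(-30\right) \left(-5\right) = 150$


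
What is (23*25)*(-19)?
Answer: -10925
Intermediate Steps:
(23*25)*(-19) = 575*(-19) = -10925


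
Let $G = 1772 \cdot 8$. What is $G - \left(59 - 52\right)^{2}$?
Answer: $14127$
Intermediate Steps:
$G = 14176$
$G - \left(59 - 52\right)^{2} = 14176 - \left(59 - 52\right)^{2} = 14176 - 7^{2} = 14176 - 49 = 14127$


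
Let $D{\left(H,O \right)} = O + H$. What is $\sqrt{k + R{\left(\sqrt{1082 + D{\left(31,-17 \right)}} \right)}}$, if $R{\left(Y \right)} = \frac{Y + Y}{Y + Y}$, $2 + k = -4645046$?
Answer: $i \sqrt{4645047} \approx 2155.2 i$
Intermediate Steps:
$D{\left(H,O \right)} = H + O$
$k = -4645048$ ($k = -2 - 4645046 = -4645048$)
$R{\left(Y \right)} = 1$ ($R{\left(Y \right)} = \frac{2 Y}{2 Y} = 2 Y \frac{1}{2 Y} = 1$)
$\sqrt{k + R{\left(\sqrt{1082 + D{\left(31,-17 \right)}} \right)}} = \sqrt{-4645048 + 1} = \sqrt{-4645047} = i \sqrt{4645047}$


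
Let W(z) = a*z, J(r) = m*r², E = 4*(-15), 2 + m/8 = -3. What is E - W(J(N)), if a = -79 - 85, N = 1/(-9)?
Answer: -11420/81 ≈ -140.99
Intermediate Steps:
N = -⅑ ≈ -0.11111
m = -40 (m = -16 + 8*(-3) = -16 - 24 = -40)
a = -164
E = -60
J(r) = -40*r²
W(z) = -164*z
E - W(J(N)) = -60 - (-164)*(-40*(-⅑)²) = -60 - (-164)*(-40*1/81) = -60 - (-164)*(-40)/81 = -60 - 1*6560/81 = -60 - 6560/81 = -11420/81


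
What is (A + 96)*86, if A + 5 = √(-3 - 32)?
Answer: 7826 + 86*I*√35 ≈ 7826.0 + 508.78*I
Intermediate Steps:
A = -5 + I*√35 (A = -5 + √(-3 - 32) = -5 + √(-35) = -5 + I*√35 ≈ -5.0 + 5.9161*I)
(A + 96)*86 = ((-5 + I*√35) + 96)*86 = (91 + I*√35)*86 = 7826 + 86*I*√35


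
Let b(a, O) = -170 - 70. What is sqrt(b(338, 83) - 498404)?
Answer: 2*I*sqrt(124661) ≈ 706.15*I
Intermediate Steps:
b(a, O) = -240
sqrt(b(338, 83) - 498404) = sqrt(-240 - 498404) = sqrt(-498644) = 2*I*sqrt(124661)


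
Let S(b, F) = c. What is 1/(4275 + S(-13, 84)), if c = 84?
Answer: 1/4359 ≈ 0.00022941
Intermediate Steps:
S(b, F) = 84
1/(4275 + S(-13, 84)) = 1/(4275 + 84) = 1/4359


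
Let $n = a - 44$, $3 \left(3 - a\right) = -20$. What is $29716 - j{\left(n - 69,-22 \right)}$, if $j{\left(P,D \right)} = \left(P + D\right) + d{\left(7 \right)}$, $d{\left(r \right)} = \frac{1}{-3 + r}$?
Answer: $\frac{358093}{12} \approx 29841.0$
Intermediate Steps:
$a = \frac{29}{3}$ ($a = 3 - - \frac{20}{3} = 3 + \frac{20}{3} = \frac{29}{3} \approx 9.6667$)
$n = - \frac{103}{3}$ ($n = \frac{29}{3} - 44 = - \frac{103}{3} \approx -34.333$)
$j{\left(P,D \right)} = \frac{1}{4} + D + P$ ($j{\left(P,D \right)} = \left(P + D\right) + \frac{1}{-3 + 7} = \left(D + P\right) + \frac{1}{4} = \frac{1}{4} + D + P$)
$29716 - j{\left(n - 69,-22 \right)} = 29716 - \left(\frac{1}{4} - 22 - \frac{310}{3}\right) = 29716 - - \frac{1501}{12} = 29716 + \frac{1501}{12} = \frac{358093}{12}$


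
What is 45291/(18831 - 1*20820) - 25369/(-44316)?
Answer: -217406335/9793836 ≈ -22.198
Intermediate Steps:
45291/(18831 - 1*20820) - 25369/(-44316) = 45291/(18831 - 20820) - 25369*(-1/44316) = 45291/(-1989) + 25369/44316 = 45291*(-1/1989) + 25369/44316 = -15097/663 + 25369/44316 = -217406335/9793836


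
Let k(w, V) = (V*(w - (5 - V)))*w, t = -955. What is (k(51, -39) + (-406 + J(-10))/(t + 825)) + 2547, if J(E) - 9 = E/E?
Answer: -739242/65 ≈ -11373.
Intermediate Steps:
J(E) = 10 (J(E) = 9 + E/E = 9 + 1 = 10)
k(w, V) = V*w*(-5 + V + w) (k(w, V) = (V*(w + (-5 + V)))*w = (V*(-5 + V + w))*w = V*w*(-5 + V + w))
(k(51, -39) + (-406 + J(-10))/(t + 825)) + 2547 = (-39*51*(-5 - 39 + 51) + (-406 + 10)/(-955 + 825)) + 2547 = (-39*51*7 - 396/(-130)) + 2547 = (-13923 - 396*(-1/130)) + 2547 = (-13923 + 198/65) + 2547 = -904797/65 + 2547 = -739242/65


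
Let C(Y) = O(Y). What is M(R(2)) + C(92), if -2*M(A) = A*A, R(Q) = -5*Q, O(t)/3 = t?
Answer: 226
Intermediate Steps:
O(t) = 3*t
M(A) = -A**2/2 (M(A) = -A*A/2 = -A**2/2)
C(Y) = 3*Y
M(R(2)) + C(92) = -(-5*2)**2/2 + 3*92 = -1/2*(-10)**2 + 276 = -1/2*100 + 276 = -50 + 276 = 226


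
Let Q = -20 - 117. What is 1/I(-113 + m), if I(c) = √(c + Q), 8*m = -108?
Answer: -I*√1054/527 ≈ -0.061604*I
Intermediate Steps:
m = -27/2 (m = (⅛)*(-108) = -27/2 ≈ -13.500)
Q = -137
I(c) = √(-137 + c) (I(c) = √(c - 137) = √(-137 + c))
1/I(-113 + m) = 1/(√(-137 + (-113 - 27/2))) = 1/(√(-137 - 253/2)) = 1/(√(-527/2)) = 1/(I*√1054/2) = -I*√1054/527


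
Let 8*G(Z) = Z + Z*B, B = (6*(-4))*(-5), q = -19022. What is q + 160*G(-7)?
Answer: -35962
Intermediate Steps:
B = 120 (B = -24*(-5) = 120)
G(Z) = 121*Z/8 (G(Z) = (Z + Z*120)/8 = (Z + 120*Z)/8 = (121*Z)/8 = 121*Z/8)
q + 160*G(-7) = -19022 + 160*((121/8)*(-7)) = -19022 + 160*(-847/8) = -19022 - 16940 = -35962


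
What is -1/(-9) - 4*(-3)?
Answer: 109/9 ≈ 12.111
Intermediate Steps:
-1/(-9) - 4*(-3) = -1*(-1/9) + 12 = 1/9 + 12 = 109/9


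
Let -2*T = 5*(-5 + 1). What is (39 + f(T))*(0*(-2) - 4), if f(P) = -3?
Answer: -144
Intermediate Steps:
T = 10 (T = -5*(-5 + 1)/2 = -5*(-4)/2 = -½*(-20) = 10)
(39 + f(T))*(0*(-2) - 4) = (39 - 3)*(0*(-2) - 4) = 36*(0 - 4) = 36*(-4) = -144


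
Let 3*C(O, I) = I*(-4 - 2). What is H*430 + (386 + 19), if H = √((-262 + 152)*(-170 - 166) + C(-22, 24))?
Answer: 405 + 1720*√2307 ≈ 83019.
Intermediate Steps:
C(O, I) = -2*I (C(O, I) = (I*(-4 - 2))/3 = (I*(-6))/3 = (-6*I)/3 = -2*I)
H = 4*√2307 (H = √((-262 + 152)*(-170 - 166) - 2*24) = √(-110*(-336) - 48) = √(36960 - 48) = √36912 = 4*√2307 ≈ 192.13)
H*430 + (386 + 19) = (4*√2307)*430 + (386 + 19) = 1720*√2307 + 405 = 405 + 1720*√2307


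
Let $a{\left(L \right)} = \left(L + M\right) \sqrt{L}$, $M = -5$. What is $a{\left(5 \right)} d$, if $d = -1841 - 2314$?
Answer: $0$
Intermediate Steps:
$d = -4155$ ($d = -1841 - 2314 = -4155$)
$a{\left(L \right)} = \sqrt{L} \left(-5 + L\right)$ ($a{\left(L \right)} = \left(L - 5\right) \sqrt{L} = \left(-5 + L\right) \sqrt{L} = \sqrt{L} \left(-5 + L\right)$)
$a{\left(5 \right)} d = \sqrt{5} \left(-5 + 5\right) \left(-4155\right) = \sqrt{5} \cdot 0 \left(-4155\right) = 0 \left(-4155\right) = 0$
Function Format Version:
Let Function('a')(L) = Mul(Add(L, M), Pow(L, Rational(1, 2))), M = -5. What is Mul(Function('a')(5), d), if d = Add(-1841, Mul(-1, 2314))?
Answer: 0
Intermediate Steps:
d = -4155 (d = Add(-1841, -2314) = -4155)
Function('a')(L) = Mul(Pow(L, Rational(1, 2)), Add(-5, L)) (Function('a')(L) = Mul(Add(L, -5), Pow(L, Rational(1, 2))) = Mul(Add(-5, L), Pow(L, Rational(1, 2))) = Mul(Pow(L, Rational(1, 2)), Add(-5, L)))
Mul(Function('a')(5), d) = Mul(Mul(Pow(5, Rational(1, 2)), Add(-5, 5)), -4155) = Mul(Mul(Pow(5, Rational(1, 2)), 0), -4155) = Mul(0, -4155) = 0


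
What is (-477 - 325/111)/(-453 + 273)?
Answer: 13318/4995 ≈ 2.6663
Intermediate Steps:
(-477 - 325/111)/(-453 + 273) = (-477 - 325*1/111)/(-180) = (-477 - 325/111)*(-1/180) = -53272/111*(-1/180) = 13318/4995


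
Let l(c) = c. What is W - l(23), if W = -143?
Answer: -166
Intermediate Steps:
W - l(23) = -143 - 1*23 = -143 - 23 = -166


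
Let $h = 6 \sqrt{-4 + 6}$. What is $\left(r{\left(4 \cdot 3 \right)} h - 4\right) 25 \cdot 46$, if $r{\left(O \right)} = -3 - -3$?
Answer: $-4600$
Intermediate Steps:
$r{\left(O \right)} = 0$ ($r{\left(O \right)} = -3 + 3 = 0$)
$h = 6 \sqrt{2} \approx 8.4853$
$\left(r{\left(4 \cdot 3 \right)} h - 4\right) 25 \cdot 46 = \left(0 \cdot 6 \sqrt{2} - 4\right) 25 \cdot 46 = \left(0 - 4\right) 25 \cdot 46 = \left(-4\right) 25 \cdot 46 = \left(-100\right) 46 = -4600$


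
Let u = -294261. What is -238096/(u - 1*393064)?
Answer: 238096/687325 ≈ 0.34641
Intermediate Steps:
-238096/(u - 1*393064) = -238096/(-294261 - 1*393064) = -238096/(-294261 - 393064) = -238096/(-687325) = -238096*(-1/687325) = 238096/687325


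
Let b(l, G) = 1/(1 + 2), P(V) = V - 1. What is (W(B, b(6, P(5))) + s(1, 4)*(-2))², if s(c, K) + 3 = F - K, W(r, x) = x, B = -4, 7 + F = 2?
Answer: 5329/9 ≈ 592.11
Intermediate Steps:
F = -5 (F = -7 + 2 = -5)
P(V) = -1 + V
b(l, G) = ⅓ (b(l, G) = 1/3 = ⅓)
s(c, K) = -8 - K (s(c, K) = -3 + (-5 - K) = -8 - K)
(W(B, b(6, P(5))) + s(1, 4)*(-2))² = (⅓ + (-8 - 1*4)*(-2))² = (⅓ + (-8 - 4)*(-2))² = (⅓ - 12*(-2))² = (⅓ + 24)² = (73/3)² = 5329/9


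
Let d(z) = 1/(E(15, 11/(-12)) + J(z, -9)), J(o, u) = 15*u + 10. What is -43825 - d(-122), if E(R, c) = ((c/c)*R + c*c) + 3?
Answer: -669952631/15287 ≈ -43825.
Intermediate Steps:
J(o, u) = 10 + 15*u
E(R, c) = 3 + R + c² (E(R, c) = (1*R + c²) + 3 = (R + c²) + 3 = 3 + R + c²)
d(z) = -144/15287 (d(z) = 1/((3 + 15 + (11/(-12))²) + (10 + 15*(-9))) = 1/((3 + 15 + (11*(-1/12))²) + (10 - 135)) = 1/((3 + 15 + (-11/12)²) - 125) = 1/((3 + 15 + 121/144) - 125) = 1/(2713/144 - 125) = 1/(-15287/144) = -144/15287)
-43825 - d(-122) = -43825 - 1*(-144/15287) = -43825 + 144/15287 = -669952631/15287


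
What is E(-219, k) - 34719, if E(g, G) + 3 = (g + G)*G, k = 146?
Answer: -45380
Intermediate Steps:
E(g, G) = -3 + G*(G + g) (E(g, G) = -3 + (g + G)*G = -3 + (G + g)*G = -3 + G*(G + g))
E(-219, k) - 34719 = (-3 + 146² + 146*(-219)) - 34719 = (-3 + 21316 - 31974) - 34719 = -10661 - 34719 = -45380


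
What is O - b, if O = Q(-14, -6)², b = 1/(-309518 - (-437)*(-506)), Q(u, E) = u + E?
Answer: 212256001/530640 ≈ 400.00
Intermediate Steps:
Q(u, E) = E + u
b = -1/530640 (b = 1/(-309518 - 1*221122) = 1/(-309518 - 221122) = 1/(-530640) = -1/530640 ≈ -1.8845e-6)
O = 400 (O = (-6 - 14)² = (-20)² = 400)
O - b = 400 - 1*(-1/530640) = 400 + 1/530640 = 212256001/530640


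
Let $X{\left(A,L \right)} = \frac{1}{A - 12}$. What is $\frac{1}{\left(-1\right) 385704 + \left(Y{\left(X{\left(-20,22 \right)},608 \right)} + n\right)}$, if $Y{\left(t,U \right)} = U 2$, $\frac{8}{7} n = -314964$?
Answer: $- \frac{2}{1320163} \approx -1.515 \cdot 10^{-6}$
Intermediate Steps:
$n = - \frac{551187}{2}$ ($n = \frac{7}{8} \left(-314964\right) = - \frac{551187}{2} \approx -2.7559 \cdot 10^{5}$)
$X{\left(A,L \right)} = \frac{1}{-12 + A}$
$Y{\left(t,U \right)} = 2 U$
$\frac{1}{\left(-1\right) 385704 + \left(Y{\left(X{\left(-20,22 \right)},608 \right)} + n\right)} = \frac{1}{\left(-1\right) 385704 + \left(2 \cdot 608 - \frac{551187}{2}\right)} = \frac{1}{-385704 + \left(1216 - \frac{551187}{2}\right)} = \frac{1}{-385704 - \frac{548755}{2}} = \frac{1}{- \frac{1320163}{2}} = - \frac{2}{1320163}$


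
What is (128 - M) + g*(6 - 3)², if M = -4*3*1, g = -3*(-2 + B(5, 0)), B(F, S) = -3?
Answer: 275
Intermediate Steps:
g = 15 (g = -3*(-2 - 3) = -3*(-5) = 15)
M = -12 (M = -12*1 = -12)
(128 - M) + g*(6 - 3)² = (128 - 1*(-12)) + 15*(6 - 3)² = (128 + 12) + 15*3² = 140 + 15*9 = 140 + 135 = 275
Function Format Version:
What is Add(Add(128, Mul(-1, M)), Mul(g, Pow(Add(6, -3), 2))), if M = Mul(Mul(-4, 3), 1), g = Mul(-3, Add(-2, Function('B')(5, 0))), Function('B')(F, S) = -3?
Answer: 275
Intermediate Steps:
g = 15 (g = Mul(-3, Add(-2, -3)) = Mul(-3, -5) = 15)
M = -12 (M = Mul(-12, 1) = -12)
Add(Add(128, Mul(-1, M)), Mul(g, Pow(Add(6, -3), 2))) = Add(Add(128, Mul(-1, -12)), Mul(15, Pow(Add(6, -3), 2))) = Add(Add(128, 12), Mul(15, Pow(3, 2))) = Add(140, Mul(15, 9)) = Add(140, 135) = 275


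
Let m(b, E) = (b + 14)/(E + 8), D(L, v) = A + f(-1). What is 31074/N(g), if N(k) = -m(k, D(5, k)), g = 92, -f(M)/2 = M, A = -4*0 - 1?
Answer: -139833/53 ≈ -2638.4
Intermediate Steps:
A = -1 (A = 0 - 1 = -1)
f(M) = -2*M
D(L, v) = 1 (D(L, v) = -1 - 2*(-1) = -1 + 2 = 1)
m(b, E) = (14 + b)/(8 + E)
N(k) = -14/9 - k/9 (N(k) = -(14 + k)/(8 + 1) = -(14 + k)/9 = -(14/9 + k/9) = -14/9 - k/9)
31074/N(g) = 31074/(-14/9 - 1/9*92) = 31074/(-14/9 - 92/9) = 31074/(-106/9) = 31074*(-9/106) = -139833/53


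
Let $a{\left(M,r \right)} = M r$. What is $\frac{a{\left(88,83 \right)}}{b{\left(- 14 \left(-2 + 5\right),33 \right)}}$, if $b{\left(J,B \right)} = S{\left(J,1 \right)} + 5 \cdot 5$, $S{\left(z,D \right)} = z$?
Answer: $- \frac{7304}{17} \approx -429.65$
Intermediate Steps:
$b{\left(J,B \right)} = 25 + J$ ($b{\left(J,B \right)} = J + 5 \cdot 5 = J + 25 = 25 + J$)
$\frac{a{\left(88,83 \right)}}{b{\left(- 14 \left(-2 + 5\right),33 \right)}} = \frac{88 \cdot 83}{25 - 14 \left(-2 + 5\right)} = \frac{7304}{25 - 42} = \frac{7304}{-17} = 7304 \left(- \frac{1}{17}\right) = - \frac{7304}{17}$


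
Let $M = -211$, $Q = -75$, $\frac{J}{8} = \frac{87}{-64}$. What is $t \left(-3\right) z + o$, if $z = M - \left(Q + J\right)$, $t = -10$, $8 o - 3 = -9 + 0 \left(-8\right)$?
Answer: $- \frac{7509}{2} \approx -3754.5$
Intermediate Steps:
$J = - \frac{87}{8}$ ($J = 8 \frac{87}{-64} = 8 \cdot 87 \left(- \frac{1}{64}\right) = 8 \left(- \frac{87}{64}\right) = - \frac{87}{8} \approx -10.875$)
$o = - \frac{3}{4}$ ($o = \frac{3}{8} + \frac{-9 + 0 \left(-8\right)}{8} = \frac{3}{8} + \frac{-9 + 0}{8} = \frac{3}{8} + \frac{1}{8} \left(-9\right) = \frac{3}{8} - \frac{9}{8} = - \frac{3}{4} \approx -0.75$)
$z = - \frac{1001}{8}$ ($z = -211 - \left(-75 - \frac{87}{8}\right) = -211 - - \frac{687}{8} = -211 + \frac{687}{8} = - \frac{1001}{8} \approx -125.13$)
$t \left(-3\right) z + o = \left(-10\right) \left(-3\right) \left(- \frac{1001}{8}\right) - \frac{3}{4} = 30 \left(- \frac{1001}{8}\right) - \frac{3}{4} = - \frac{15015}{4} - \frac{3}{4} = - \frac{7509}{2}$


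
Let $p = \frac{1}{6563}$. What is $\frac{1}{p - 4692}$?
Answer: $- \frac{6563}{30793595} \approx -0.00021313$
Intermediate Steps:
$p = \frac{1}{6563} \approx 0.00015237$
$\frac{1}{p - 4692} = \frac{1}{\frac{1}{6563} - 4692} = \frac{1}{- \frac{30793595}{6563}} = - \frac{6563}{30793595}$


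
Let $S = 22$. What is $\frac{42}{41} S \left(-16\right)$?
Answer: $- \frac{14784}{41} \approx -360.59$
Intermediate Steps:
$\frac{42}{41} S \left(-16\right) = \frac{42}{41} \cdot 22 \left(-16\right) = \frac{924}{41} \left(-16\right) = - \frac{14784}{41}$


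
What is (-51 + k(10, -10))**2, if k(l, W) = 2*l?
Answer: 961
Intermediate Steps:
(-51 + k(10, -10))**2 = (-51 + 2*10)**2 = (-51 + 20)**2 = (-31)**2 = 961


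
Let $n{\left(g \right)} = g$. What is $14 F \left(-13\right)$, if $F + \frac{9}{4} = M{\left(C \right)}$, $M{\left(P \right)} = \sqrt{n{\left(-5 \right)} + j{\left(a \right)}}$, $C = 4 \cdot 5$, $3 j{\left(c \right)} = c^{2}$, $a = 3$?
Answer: $\frac{819}{2} - 182 i \sqrt{2} \approx 409.5 - 257.39 i$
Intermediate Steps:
$j{\left(c \right)} = \frac{c^{2}}{3}$
$C = 20$
$M{\left(P \right)} = i \sqrt{2}$ ($M{\left(P \right)} = \sqrt{-5 + \frac{3^{2}}{3}} = \sqrt{-5 + \frac{1}{3} \cdot 9} = \sqrt{-5 + 3} = \sqrt{-2} = i \sqrt{2}$)
$F = - \frac{9}{4} + i \sqrt{2} \approx -2.25 + 1.4142 i$
$14 F \left(-13\right) = 14 \left(- \frac{9}{4} + i \sqrt{2}\right) \left(-13\right) = \left(- \frac{63}{2} + 14 i \sqrt{2}\right) \left(-13\right) = \frac{819}{2} - 182 i \sqrt{2}$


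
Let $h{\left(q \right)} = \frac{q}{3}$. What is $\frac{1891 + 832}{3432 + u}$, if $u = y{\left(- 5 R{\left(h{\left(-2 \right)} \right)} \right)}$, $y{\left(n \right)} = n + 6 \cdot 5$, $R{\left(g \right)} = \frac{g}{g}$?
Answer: $\frac{2723}{3457} \approx 0.78768$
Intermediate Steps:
$h{\left(q \right)} = \frac{q}{3}$ ($h{\left(q \right)} = q \frac{1}{3} = \frac{q}{3}$)
$R{\left(g \right)} = 1$
$y{\left(n \right)} = 30 + n$ ($y{\left(n \right)} = n + 30 = 30 + n$)
$u = 25$ ($u = 30 - 5 = 25$)
$\frac{1891 + 832}{3432 + u} = \frac{1891 + 832}{3432 + 25} = \frac{2723}{3457}$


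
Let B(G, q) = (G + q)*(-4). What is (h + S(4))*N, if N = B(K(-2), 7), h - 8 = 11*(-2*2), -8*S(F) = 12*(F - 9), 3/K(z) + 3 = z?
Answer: 3648/5 ≈ 729.60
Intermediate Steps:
K(z) = 3/(-3 + z)
S(F) = 27/2 - 3*F/2 (S(F) = -3*(F - 9)/2 = -3*(-9 + F)/2 = -(-108 + 12*F)/8 = 27/2 - 3*F/2)
h = -36 (h = 8 + 11*(-2*2) = 8 + 11*(-4) = 8 - 44 = -36)
B(G, q) = -4*G - 4*q
N = -128/5 (N = -12/(-3 - 2) - 4*7 = -12/(-5) - 28 = -12*(-1)/5 - 28 = -4*(-3/5) - 28 = 12/5 - 28 = -128/5 ≈ -25.600)
(h + S(4))*N = (-36 + (27/2 - 3/2*4))*(-128/5) = (-36 + (27/2 - 6))*(-128/5) = (-36 + 15/2)*(-128/5) = -57/2*(-128/5) = 3648/5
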